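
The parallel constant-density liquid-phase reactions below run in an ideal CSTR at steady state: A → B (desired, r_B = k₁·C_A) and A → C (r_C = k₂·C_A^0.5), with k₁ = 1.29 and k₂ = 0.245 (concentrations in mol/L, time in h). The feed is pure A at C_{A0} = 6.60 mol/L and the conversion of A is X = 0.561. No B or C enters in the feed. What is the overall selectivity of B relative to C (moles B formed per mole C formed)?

Exit C_A = C_{A0}(1−X) = 6.60×0.439 = 2.897 mol/L.
A CSTR operates uniformly at the exit composition, giving r_B = 3.738 and r_C = 0.4170 (each k·C_A^n at C_A = 2.897).
Overall selectivity = C_B/C_C = r_Bτ/(r_Cτ) = r_B/r_C = 8.96.

8.96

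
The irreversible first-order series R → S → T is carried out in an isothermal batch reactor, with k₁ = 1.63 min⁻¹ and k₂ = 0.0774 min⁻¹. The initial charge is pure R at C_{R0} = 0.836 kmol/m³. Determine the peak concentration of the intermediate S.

At the optimum, C_{S,max}/C_{R0} = (k₁/k₂)^[k₂/(k₂−k₁)].
= (1.63/0.0774)^(0.0774/(0.0774−1.63)) = (21.06)^(-0.04985) = 0.8591.
C_{S,max} = 0.8591×0.836 = 0.718 kmol/m³.

0.718 kmol/m³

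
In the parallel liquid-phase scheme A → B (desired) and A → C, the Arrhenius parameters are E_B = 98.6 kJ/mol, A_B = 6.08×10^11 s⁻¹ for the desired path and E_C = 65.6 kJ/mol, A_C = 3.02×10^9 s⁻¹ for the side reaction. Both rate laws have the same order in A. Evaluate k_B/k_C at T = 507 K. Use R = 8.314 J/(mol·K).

0.0801

With equal orders, S_{B/C} = k_B/k_C = (A_B/A_C)·exp[(E_C−E_B)/(RT)].
(E_C−E_B)/(RT) = (65.6−98.6)×10³/(8.314×507) = -33000/4215 = -7.829.
k_B/k_C = (6.08×10^11/3.02×10^9)·exp(-7.829) = 201.3 × 3.981×10^-4 = 0.0801.
Since E_B > E_C, raising the temperature improves selectivity toward B.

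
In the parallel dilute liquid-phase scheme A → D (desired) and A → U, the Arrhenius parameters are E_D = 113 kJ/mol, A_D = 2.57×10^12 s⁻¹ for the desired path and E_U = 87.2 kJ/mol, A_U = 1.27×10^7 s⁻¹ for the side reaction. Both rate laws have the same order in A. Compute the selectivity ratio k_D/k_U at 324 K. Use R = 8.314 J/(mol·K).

Since both paths have the same order in A, the concentration cancels and S_{D/U} = k_D/k_U = (A_D/A_U)·exp[(E_U−E_D)/(RT)].
(E_U−E_D)/(RT) = (87.2−113)×10³/(8.314×324) = -25800/2694 = -9.578.
k_D/k_U = (2.57×10^12/1.27×10^7)·exp(-9.578) = 2.024×10^5 × 6.925×10^-5 = 14.0.
Since E_D > E_U, raising the temperature improves selectivity toward D.

14.0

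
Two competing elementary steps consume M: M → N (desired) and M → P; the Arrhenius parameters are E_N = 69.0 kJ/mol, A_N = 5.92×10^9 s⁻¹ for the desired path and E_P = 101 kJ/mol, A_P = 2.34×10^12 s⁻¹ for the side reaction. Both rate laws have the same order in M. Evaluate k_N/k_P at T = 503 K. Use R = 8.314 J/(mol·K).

Since both paths have the same order in M, the concentration cancels and S_{N/P} = k_N/k_P = (A_N/A_P)·exp[(E_P−E_N)/(RT)].
(E_P−E_N)/(RT) = (101−69.0)×10³/(8.314×503) = 32000/4182 = 7.652.
k_N/k_P = (5.92×10^9/2.34×10^12)·exp(7.652) = 0.002530 × 2105 = 5.32.

5.32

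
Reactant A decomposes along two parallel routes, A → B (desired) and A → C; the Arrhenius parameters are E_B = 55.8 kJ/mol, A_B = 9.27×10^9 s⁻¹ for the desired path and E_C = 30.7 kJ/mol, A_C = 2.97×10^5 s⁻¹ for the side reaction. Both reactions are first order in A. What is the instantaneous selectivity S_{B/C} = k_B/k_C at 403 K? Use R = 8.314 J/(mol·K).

With equal orders, S_{B/C} = k_B/k_C = (A_B/A_C)·exp[(E_C−E_B)/(RT)].
(E_C−E_B)/(RT) = (30.7−55.8)×10³/(8.314×403) = -25100/3351 = -7.491.
k_B/k_C = (9.27×10^9/2.97×10^5)·exp(-7.491) = 31212 × 5.579×10^-4 = 17.4.
Since E_B > E_C, raising the temperature improves selectivity toward B.

17.4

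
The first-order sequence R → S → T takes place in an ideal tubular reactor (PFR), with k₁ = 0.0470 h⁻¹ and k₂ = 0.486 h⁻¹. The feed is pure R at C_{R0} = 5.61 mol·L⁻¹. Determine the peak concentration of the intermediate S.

At the optimum, C_{S,max}/C_{R0} = (k₁/k₂)^[k₂/(k₂−k₁)].
= (0.0470/0.486)^(0.486/(0.486−0.0470)) = (0.09671)^(1.107) = 0.07531.
C_{S,max} = 0.07531×5.61 = 0.422 mol·L⁻¹.

0.422 mol·L⁻¹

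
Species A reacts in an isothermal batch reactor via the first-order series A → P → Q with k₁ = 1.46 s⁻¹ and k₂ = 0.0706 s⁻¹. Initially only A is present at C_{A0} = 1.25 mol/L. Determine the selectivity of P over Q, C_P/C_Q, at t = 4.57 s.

Solving the coupled first-order balances gives C_P(t) = [k₁/(k₂−k₁)]·C_{A0}·(e^(−k₁t) − e^(−k₂t)).
e^(−k₁t) = e^(−1.46×4.57) = e^(−6.672) = 0.001266; e^(−k₂t) = e^(−0.3226) = 0.7242.
C_P = 1.46×1.25/(0.0706−1.46) × (0.001266−0.7242) = (-1.314)×(-0.7230) = 0.9496 mol/L.
C_A = C_{A0}e^(−k₁t) = 0.001582 mol/L, so C_Q = C_{A0}−C_A−C_P = 0.2988 mol/L; C_P/C_Q = 3.18.

3.18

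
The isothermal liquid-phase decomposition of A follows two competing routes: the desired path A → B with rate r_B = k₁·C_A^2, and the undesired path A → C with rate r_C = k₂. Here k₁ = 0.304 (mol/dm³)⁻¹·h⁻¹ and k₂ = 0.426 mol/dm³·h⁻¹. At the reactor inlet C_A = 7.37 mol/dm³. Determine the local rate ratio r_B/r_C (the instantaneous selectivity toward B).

S_{B/C} = r_B/r_C = (k₁·C_A^2)/(k₂) = (k₁/k₂)·C_A^2.
= (0.304×7.370^2) / (0.426) = 16.51/0.4260 = 38.8.
Since the desired path is higher order in A, keeping C_A high (PFR or concentrated feed) favours B.

38.8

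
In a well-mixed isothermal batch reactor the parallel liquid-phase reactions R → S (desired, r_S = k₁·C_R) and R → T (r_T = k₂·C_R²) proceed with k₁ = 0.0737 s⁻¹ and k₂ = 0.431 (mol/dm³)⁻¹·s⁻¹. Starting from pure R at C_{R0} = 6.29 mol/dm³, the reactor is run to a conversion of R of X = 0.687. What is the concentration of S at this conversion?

0.189 mol/dm³

C_R = C_{R0}(1−X) = 1.969 mol/dm³.
Along a PFR/batch, dC_S/dC_R = −r_S/(r_S+r_T) = −k₁/(k₁+k₂·C_R).
Integrating from C_{R0} to C_R: C_S = (0.0737/0.431)·ln[(0.0737+0.431·6.29)/(0.0737+0.431·1.97)] = 0.1710·ln(2.785/0.9222) = 0.1890 mol/dm³.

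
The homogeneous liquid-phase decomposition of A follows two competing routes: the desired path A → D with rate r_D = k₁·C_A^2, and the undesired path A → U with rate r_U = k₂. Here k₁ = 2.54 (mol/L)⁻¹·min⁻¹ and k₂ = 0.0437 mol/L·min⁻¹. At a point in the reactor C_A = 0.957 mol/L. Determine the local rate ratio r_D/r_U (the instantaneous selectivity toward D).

S_{D/U} = r_D/r_U = (k₁·C_A^2)/(k₂) = (k₁/k₂)·C_A^2.
= (2.54×0.9570^2) / (0.0437) = 2.326/0.04370 = 53.2.

53.2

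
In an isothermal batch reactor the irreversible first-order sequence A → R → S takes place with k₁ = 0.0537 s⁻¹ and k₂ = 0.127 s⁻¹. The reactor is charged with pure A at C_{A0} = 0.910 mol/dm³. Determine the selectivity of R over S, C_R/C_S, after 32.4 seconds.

0.165

Solving the coupled first-order balances gives C_R(t) = [k₁/(k₂−k₁)]·C_{A0}·(e^(−k₁t) − e^(−k₂t)).
e^(−k₁t) = e^(−0.0537×32.4) = e^(−1.740) = 0.1755; e^(−k₂t) = e^(−4.115) = 0.01633.
C_R = 0.0537×0.910/(0.127−0.0537) × (0.1755−0.01633) = 0.6667×0.1592 = 0.1061 mol/dm³.
C_A = C_{A0}e^(−k₁t) = 0.1597 mol/dm³, so C_S = C_{A0}−C_A−C_R = 0.6441 mol/dm³; C_R/C_S = 0.165.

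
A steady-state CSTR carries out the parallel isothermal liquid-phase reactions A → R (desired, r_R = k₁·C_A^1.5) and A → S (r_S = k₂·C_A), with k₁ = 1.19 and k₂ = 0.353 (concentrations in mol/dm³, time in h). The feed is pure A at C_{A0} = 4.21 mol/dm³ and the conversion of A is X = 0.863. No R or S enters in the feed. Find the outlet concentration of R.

2.61 mol/dm³

Exit C_A = C_{A0}(1−X) = 4.21×0.137 = 0.5768 mol/dm³.
In a CSTR the entire volume is at exit conditions, so r_R = 1.19×0.5768^1.5 = 0.5213 and r_S = 0.353×0.5768 = 0.2036.
Fraction of consumed A going to R: r_R/(r_R+r_S) = 0.7191.
C_R = 0.7191·C_{A0}·X = 0.7191×4.21×0.863 = 2.61 mol/dm³.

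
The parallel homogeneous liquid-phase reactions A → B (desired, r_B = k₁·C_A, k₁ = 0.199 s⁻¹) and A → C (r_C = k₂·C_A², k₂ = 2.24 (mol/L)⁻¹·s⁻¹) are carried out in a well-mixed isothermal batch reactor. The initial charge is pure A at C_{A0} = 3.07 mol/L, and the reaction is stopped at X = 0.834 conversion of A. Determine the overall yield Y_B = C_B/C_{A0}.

0.0481

C_A = C_{A0}(1−X) = 0.5096 mol/L.
Along a PFR/batch, dC_B/dC_A = −r_B/(r_B+r_C) = −k₁/(k₁+k₂·C_A).
Integrating from C_{A0} to C_A: C_B = (0.199/2.24)·ln[(0.199+2.24·3.07)/(0.199+2.24·0.510)] = 0.08884·ln(7.076/1.341) = 0.1478 mol/L.
Y_B = C_B/C_{A0} = 0.1478/3.07 = 0.0481.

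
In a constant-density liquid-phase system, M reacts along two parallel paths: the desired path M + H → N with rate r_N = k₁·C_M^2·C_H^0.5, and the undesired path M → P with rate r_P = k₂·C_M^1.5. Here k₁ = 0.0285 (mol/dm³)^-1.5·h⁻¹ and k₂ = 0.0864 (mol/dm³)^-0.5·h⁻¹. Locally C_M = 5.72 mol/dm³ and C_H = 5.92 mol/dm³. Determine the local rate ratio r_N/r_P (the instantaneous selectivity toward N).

1.92

S_{N/P} = r_N/r_P = (k₁·C_M^2·C_H^0.5)/(k₂·C_M^1.5) = (k₁/k₂)·C_M^0.5·C_H^0.5.
= (0.0285×5.720^2×5.920^0.5) / (0.0864×5.720^1.5) = 2.269/1.182 = 1.92.
Since the desired path is higher order in M, keeping C_M high (PFR or concentrated feed) favours N.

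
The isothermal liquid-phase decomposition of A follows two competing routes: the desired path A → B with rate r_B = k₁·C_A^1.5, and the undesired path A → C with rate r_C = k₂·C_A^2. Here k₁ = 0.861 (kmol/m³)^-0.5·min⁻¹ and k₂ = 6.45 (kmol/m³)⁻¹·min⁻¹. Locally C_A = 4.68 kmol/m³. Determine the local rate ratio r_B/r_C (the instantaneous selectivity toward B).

0.0617

S_{B/C} = r_B/r_C = (k₁·C_A^1.5)/(k₂·C_A^2) = (k₁/k₂)·C_A^-0.5.
= (0.861×4.680^1.5) / (6.45×4.680^2) = 8.717/141.3 = 0.0617.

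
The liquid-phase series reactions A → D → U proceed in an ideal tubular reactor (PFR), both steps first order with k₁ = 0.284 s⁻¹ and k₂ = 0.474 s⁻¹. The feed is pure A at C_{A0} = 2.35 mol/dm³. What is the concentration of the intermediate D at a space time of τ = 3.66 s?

Solving the coupled first-order balances gives C_D(τ) = [k₁/(k₂−k₁)]·C_{A0}·(e^(−k₁τ) − e^(−k₂τ)).
e^(−k₁τ) = e^(−0.284×3.66) = e^(−1.039) = 0.3537; e^(−k₂τ) = e^(−1.735) = 0.1764.
C_D = 0.284×2.35/(0.474−0.284) × (0.3537−0.1764) = 3.513×0.1772 = 0.6225 mol/dm³.

0.623 mol/dm³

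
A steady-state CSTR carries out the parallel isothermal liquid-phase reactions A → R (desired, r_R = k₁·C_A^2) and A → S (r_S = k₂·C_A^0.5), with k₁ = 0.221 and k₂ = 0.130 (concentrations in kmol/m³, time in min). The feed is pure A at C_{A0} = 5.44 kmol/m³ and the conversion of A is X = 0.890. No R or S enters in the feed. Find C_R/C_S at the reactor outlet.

0.787

Exit C_A = C_{A0}(1−X) = 5.44×0.110 = 0.5984 kmol/m³.
Rates in a CSTR are evaluated at the outlet concentration: r_R = 0.221×0.5984^2 = 0.07914, r_S = 0.130×0.5984^0.5 = 0.1006.
Overall selectivity = C_R/C_S = r_Rτ/(r_Sτ) = r_R/r_S = 0.787.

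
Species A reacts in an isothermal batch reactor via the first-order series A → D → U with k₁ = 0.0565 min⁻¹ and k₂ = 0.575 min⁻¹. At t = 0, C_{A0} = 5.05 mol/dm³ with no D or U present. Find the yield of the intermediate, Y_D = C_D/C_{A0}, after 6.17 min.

For first-order series with pure A initially, C_D(t) = k₁C_{A0}/(k₂−k₁)·(e^(−k₁t) − e^(−k₂t)).
e^(−k₁t) = e^(−0.0565×6.17) = e^(−0.3486) = 0.7057; e^(−k₂t) = e^(−3.548) = 0.02879.
C_D = 0.0565×5.05/(0.575−0.0565) × (0.7057−0.02879) = 0.5503×0.6769 = 0.3725 mol/dm³.
Y_D = C_D/C_{A0} = 0.3725/5.05 = 0.0738.

0.0738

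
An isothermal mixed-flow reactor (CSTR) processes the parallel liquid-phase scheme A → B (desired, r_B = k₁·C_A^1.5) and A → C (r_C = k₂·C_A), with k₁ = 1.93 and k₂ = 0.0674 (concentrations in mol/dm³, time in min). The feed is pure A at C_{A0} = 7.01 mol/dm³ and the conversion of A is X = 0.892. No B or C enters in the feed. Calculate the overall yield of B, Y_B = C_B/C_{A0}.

Exit C_A = C_{A0}(1−X) = 7.01×0.108 = 0.7571 mol/dm³.
In a CSTR the entire volume is at exit conditions, so r_B = 1.93×0.7571^1.5 = 1.271 and r_C = 0.0674×0.7571 = 0.05103.
Fraction of consumed A going to B: r_B/(r_B+r_C) = 0.9614.
C_B = 0.9614·C_{A0}·X = 0.9614×7.01×0.892 = 6.01 mol/dm³; Y_B = C_B/C_{A0} = 0.858.

0.858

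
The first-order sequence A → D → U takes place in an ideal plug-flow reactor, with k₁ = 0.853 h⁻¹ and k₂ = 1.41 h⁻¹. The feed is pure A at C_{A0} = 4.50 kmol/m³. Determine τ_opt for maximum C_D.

0.902 h

The intermediate peaks when r₁ = r₂, i.e. k₁e^(−k₁τ) = k₂e^(−k₂τ), giving τ_opt = ln(k₂/k₁)/(k₂−k₁).
= ln(1.41/0.853)/(1.41−0.853) = ln(1.653)/0.5570 = 0.5026/0.5570 = 0.902 h.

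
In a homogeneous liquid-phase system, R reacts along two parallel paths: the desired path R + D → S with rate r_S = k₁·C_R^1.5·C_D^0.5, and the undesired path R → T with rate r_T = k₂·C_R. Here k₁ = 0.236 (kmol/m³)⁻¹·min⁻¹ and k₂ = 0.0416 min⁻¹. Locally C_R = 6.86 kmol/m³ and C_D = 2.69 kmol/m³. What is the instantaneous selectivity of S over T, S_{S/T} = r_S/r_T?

24.4

S_{S/T} = r_S/r_T = (k₁·C_R^1.5·C_D^0.5)/(k₂·C_R) = (k₁/k₂)·C_R^0.5·C_D^0.5.
= (0.236×6.860^1.5×2.690^0.5) / (0.0416×6.860) = 6.955/0.2854 = 24.4.
Since the desired path is higher order in R, keeping C_R high (PFR or concentrated feed) favours S.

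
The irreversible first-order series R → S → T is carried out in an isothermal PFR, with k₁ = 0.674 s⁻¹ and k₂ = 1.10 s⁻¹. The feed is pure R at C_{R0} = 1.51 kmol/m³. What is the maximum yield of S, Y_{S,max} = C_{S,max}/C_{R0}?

For a first-order series the maximum intermediate yield is C_{S,max}/C_{R0} = (k₁/k₂)^[k₂/(k₂−k₁)].
= (0.674/1.10)^(1.10/(1.10−0.674)) = (0.6127)^(2.582) = 0.2823.

0.282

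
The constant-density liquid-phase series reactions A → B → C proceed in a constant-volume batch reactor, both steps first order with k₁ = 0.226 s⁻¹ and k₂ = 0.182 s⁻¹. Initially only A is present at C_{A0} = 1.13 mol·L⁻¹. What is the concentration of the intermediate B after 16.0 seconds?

The intermediate concentration in a first-order A→B→C sequence is C_B = k₁C_{A0}(e^(−k₁t) − e^(−k₂t))/(k₂−k₁).
e^(−k₁t) = e^(−0.226×16.0) = e^(−3.616) = 0.02689; e^(−k₂t) = e^(−2.912) = 0.05437.
C_B = 0.226×1.13/(0.182−0.226) × (0.02689−0.05437) = (-5.804)×(-0.02748) = 0.1595 mol·L⁻¹.

0.159 mol·L⁻¹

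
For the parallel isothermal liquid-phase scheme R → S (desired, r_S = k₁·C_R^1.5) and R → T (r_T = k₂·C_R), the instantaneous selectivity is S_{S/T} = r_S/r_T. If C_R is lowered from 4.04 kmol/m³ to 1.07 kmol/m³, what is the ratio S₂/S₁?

S_{S/T} = (k₁/k₂)·C_R^0.5, so S₂/S₁ = (C_{R,2}/C_{R,1})^0.5.
= (1.07/4.04)^0.5 = (0.2649)^0.5 = 0.515.

0.515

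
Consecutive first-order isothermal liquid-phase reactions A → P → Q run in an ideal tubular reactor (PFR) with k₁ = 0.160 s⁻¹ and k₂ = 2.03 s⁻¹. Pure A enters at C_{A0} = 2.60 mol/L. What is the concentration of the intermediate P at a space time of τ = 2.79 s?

Solving the coupled first-order balances gives C_P(τ) = [k₁/(k₂−k₁)]·C_{A0}·(e^(−k₁τ) − e^(−k₂τ)).
e^(−k₁τ) = e^(−0.160×2.79) = e^(−0.4464) = 0.6399; e^(−k₂τ) = e^(−5.664) = 0.003470.
C_P = 0.160×2.60/(2.03−0.160) × (0.6399−0.003470) = 0.2225×0.6365 = 0.1416 mol/L.

0.142 mol/L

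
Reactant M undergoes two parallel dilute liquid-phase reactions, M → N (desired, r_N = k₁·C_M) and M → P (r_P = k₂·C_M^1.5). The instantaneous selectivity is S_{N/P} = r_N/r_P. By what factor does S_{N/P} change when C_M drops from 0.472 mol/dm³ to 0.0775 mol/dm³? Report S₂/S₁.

2.47

S_{N/P} = (k₁/k₂)·C_M^-0.5, so S₂/S₁ = (C_{M,2}/C_{M,1})^-0.5.
= (0.0775/0.472)^(-0.5) = (0.1642)^(-0.5) = 2.47.
Selectivity toward N rises as C_M falls — low-concentration operation is favoured.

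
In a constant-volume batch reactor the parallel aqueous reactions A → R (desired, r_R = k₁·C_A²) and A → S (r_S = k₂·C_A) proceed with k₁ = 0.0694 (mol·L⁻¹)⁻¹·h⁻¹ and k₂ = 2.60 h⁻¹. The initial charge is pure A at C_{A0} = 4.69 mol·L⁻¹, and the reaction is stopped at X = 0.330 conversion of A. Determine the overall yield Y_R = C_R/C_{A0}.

0.0312

C_A = C_{A0}(1−X) = 3.142 mol·L⁻¹.
Along a PFR/batch, dC_S/dC_A = −r_S/(r_R+r_S) = −k₂/(k₂+k₁·C_A).
Integrating from C_{A0} to C_A: C_S = (2.60/0.0694)·ln[(2.60+0.0694·4.69)/(2.60+0.0694·3.14)] = 37.46·ln(2.925/2.818) = 1.401 mol·L⁻¹.
Then C_R = (C_{A0}−C_A) − C_S = 1.548 − 1.401 = 0.1463 mol·L⁻¹.
Y_R = C_R/C_{A0} = 0.1463/4.69 = 0.0312.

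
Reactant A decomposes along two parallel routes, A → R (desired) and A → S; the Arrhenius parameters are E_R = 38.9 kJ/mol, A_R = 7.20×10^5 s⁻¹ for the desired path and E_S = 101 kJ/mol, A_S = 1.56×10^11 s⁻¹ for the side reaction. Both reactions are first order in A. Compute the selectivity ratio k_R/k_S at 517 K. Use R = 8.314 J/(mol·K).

Since both paths have the same order in A, the concentration cancels and S_{R/S} = k_R/k_S = (A_R/A_S)·exp[(E_S−E_R)/(RT)].
(E_S−E_R)/(RT) = (101−38.9)×10³/(8.314×517) = 62100/4298 = 14.45.
k_R/k_S = (7.20×10^5/1.56×10^11)·exp(14.45) = 4.615×10^-6 × 1.881×10^6 = 8.68.

8.68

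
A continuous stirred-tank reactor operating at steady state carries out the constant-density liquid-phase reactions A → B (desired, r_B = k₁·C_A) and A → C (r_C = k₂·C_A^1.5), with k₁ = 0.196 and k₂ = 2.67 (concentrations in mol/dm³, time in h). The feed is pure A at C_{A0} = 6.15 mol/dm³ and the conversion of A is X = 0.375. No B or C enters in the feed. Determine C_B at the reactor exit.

Exit C_A = C_{A0}(1−X) = 6.15×0.625 = 3.844 mol/dm³.
A CSTR operates uniformly at the exit composition, giving r_B = 0.7534 and r_C = 20.12 (each k·C_A^n at C_A = 3.844).
Fraction of consumed A going to B: r_B/(r_B+r_C) = 0.03609.
C_B = 0.03609·C_{A0}·X = 0.03609×6.15×0.375 = 0.0832 mol/dm³.

0.0832 mol/dm³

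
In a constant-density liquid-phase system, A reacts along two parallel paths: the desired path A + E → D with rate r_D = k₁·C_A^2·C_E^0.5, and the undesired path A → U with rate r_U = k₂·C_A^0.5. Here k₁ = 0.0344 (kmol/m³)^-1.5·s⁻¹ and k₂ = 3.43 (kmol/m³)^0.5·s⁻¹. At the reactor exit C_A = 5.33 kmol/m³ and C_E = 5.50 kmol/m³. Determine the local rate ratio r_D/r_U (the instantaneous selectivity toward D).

0.289

S_{D/U} = r_D/r_U = (k₁·C_A^2·C_E^0.5)/(k₂·C_A^0.5) = (k₁/k₂)·C_A^1.5·C_E^0.5.
= (0.0344×5.330^2×5.500^0.5) / (3.43×5.330^0.5) = 2.292/7.919 = 0.289.
Since the desired path is higher order in A, keeping C_A high (PFR or concentrated feed) favours D.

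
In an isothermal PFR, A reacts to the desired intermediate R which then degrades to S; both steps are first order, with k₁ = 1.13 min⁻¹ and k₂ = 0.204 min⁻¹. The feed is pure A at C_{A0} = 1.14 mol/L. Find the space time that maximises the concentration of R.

Setting dC_R/dτ = 0 gives τ_opt = ln(k₂/k₁)/(k₂−k₁).
= ln(0.204/1.13)/(0.204−1.13) = ln(0.1805)/-0.9260 = -1.712/-0.9260 = 1.85 min.

1.85 min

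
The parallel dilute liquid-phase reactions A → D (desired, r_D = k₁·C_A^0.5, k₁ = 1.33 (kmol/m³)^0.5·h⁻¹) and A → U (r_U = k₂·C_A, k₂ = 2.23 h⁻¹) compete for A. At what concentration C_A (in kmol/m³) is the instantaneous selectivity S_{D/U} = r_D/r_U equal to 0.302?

3.90 kmol/m³

S_{D/U} = (k₁/k₂)·C_A^-0.5 ⇒ C_A = (S·k₂/k₁)^(-2).
= (0.302×2.23/1.33)^(-2) = (0.5064)^(-2) = 3.90 kmol/m³.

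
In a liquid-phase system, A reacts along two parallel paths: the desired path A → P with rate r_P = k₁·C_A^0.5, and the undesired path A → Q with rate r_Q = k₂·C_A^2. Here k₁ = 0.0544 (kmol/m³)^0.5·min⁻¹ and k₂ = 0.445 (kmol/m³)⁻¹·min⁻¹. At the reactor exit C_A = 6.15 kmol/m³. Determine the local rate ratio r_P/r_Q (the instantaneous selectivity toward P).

0.00802

S_{P/Q} = r_P/r_Q = (k₁·C_A^0.5)/(k₂·C_A^2) = (k₁/k₂)·C_A^-1.5.
= (0.0544×6.150^0.5) / (0.445×6.150^2) = 0.1349/16.83 = 0.00802.
The undesired path is higher order in A, so low C_A (CSTR or dilute feed) favours P.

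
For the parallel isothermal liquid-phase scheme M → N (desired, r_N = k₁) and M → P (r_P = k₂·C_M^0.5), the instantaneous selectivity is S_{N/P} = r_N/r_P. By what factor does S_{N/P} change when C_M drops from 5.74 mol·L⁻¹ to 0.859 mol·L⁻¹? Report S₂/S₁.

2.58

S_{N/P} = (k₁/k₂)·C_M^-0.5, so S₂/S₁ = (C_{M,2}/C_{M,1})^-0.5.
= (0.859/5.74)^(-0.5) = (0.1497)^(-0.5) = 2.58.
Selectivity toward N rises as C_M falls — low-concentration operation is favoured.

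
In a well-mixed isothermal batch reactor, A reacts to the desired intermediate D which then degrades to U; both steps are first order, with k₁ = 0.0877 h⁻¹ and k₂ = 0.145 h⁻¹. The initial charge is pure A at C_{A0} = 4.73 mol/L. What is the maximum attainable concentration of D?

1.33 mol/L

For a first-order series the maximum intermediate yield is C_{D,max}/C_{A0} = (k₁/k₂)^[k₂/(k₂−k₁)].
= (0.0877/0.145)^(0.145/(0.145−0.0877)) = (0.6048)^(2.531) = 0.2802.
C_{D,max} = 0.2802×4.73 = 1.33 mol/L.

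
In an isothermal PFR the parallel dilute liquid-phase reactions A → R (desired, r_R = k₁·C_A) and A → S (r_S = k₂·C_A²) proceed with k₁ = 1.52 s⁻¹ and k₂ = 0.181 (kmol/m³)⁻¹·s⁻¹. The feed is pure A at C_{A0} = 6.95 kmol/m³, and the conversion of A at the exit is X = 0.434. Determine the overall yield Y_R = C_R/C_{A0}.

C_A = C_{A0}(1−X) = 3.934 kmol/m³.
Along a PFR/batch, dC_R/dC_A = −r_R/(r_R+r_S) = −k₁/(k₁+k₂·C_A).
Integrating from C_{A0} to C_A: C_R = (1.52/0.181)·ln[(1.52+0.181·6.95)/(1.52+0.181·3.93)] = 8.398·ln(2.778/2.232) = 1.838 kmol/m³.
Y_R = C_R/C_{A0} = 1.838/6.95 = 0.264.

0.264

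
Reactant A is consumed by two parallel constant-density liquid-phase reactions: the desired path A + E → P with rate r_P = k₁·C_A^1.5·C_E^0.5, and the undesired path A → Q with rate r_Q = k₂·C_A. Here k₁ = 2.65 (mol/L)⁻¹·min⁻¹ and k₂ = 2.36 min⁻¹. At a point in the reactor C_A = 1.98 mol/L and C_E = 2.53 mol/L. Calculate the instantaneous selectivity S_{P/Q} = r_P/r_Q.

S_{P/Q} = r_P/r_Q = (k₁·C_A^1.5·C_E^0.5)/(k₂·C_A) = (k₁/k₂)·C_A^0.5·C_E^0.5.
= (2.65×1.980^1.5×2.530^0.5) / (2.36×1.980) = 11.74/4.673 = 2.51.

2.51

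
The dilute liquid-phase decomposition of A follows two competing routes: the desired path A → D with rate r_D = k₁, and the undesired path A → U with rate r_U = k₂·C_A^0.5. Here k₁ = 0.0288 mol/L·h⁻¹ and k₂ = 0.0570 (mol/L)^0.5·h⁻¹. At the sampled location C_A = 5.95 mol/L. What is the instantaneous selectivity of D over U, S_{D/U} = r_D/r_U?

0.207

S_{D/U} = r_D/r_U = (k₁)/(k₂·C_A^0.5) = (k₁/k₂)·C_A^-0.5.
= (0.0288) / (0.0570×5.950^0.5) = 0.02880/0.1390 = 0.207.
The undesired path is higher order in A, so low C_A (CSTR or dilute feed) favours D.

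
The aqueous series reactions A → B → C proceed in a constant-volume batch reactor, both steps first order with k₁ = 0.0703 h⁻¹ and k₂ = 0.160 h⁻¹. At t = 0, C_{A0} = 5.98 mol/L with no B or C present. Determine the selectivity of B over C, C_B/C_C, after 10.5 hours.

0.779

For first-order series with pure A initially, C_B(t) = k₁C_{A0}/(k₂−k₁)·(e^(−k₁t) − e^(−k₂t)).
e^(−k₁t) = e^(−0.0703×10.5) = e^(−0.7381) = 0.4780; e^(−k₂t) = e^(−1.680) = 0.1864.
C_B = 0.0703×5.98/(0.160−0.0703) × (0.4780−0.1864) = 4.687×0.2916 = 1.367 mol/L.
C_A = C_{A0}e^(−k₁t) = 2.858 mol/L, so C_C = C_{A0}−C_A−C_B = 1.755 mol/L; C_B/C_C = 0.779.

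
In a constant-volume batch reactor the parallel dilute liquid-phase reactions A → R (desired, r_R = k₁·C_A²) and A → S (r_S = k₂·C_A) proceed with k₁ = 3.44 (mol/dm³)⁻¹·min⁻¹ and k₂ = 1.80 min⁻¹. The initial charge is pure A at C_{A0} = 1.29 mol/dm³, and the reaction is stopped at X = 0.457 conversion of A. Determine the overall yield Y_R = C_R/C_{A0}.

C_A = C_{A0}(1−X) = 0.7005 mol/dm³.
Along a PFR/batch, dC_S/dC_A = −r_S/(r_R+r_S) = −k₂/(k₂+k₁·C_A).
Integrating from C_{A0} to C_A: C_S = (1.80/3.44)·ln[(1.80+3.44·1.29)/(1.80+3.44·0.700)] = 0.5233·ln(6.238/4.210) = 0.2058 mol/dm³.
Then C_R = (C_{A0}−C_A) − C_S = 0.5895 − 0.2058 = 0.3838 mol/dm³.
Y_R = C_R/C_{A0} = 0.3838/1.29 = 0.297.

0.297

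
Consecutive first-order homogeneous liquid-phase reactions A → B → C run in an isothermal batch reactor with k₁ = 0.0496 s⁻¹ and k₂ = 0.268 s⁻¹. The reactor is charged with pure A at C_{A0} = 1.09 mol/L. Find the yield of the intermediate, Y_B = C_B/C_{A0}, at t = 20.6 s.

0.0808

For first-order series with pure A initially, C_B(t) = k₁C_{A0}/(k₂−k₁)·(e^(−k₁t) − e^(−k₂t)).
e^(−k₁t) = e^(−0.0496×20.6) = e^(−1.022) = 0.3600; e^(−k₂t) = e^(−5.521) = 0.004003.
C_B = 0.0496×1.09/(0.268−0.0496) × (0.3600−0.004003) = 0.2475×0.3560 = 0.08812 mol/L.
Y_B = C_B/C_{A0} = 0.08812/1.09 = 0.0808.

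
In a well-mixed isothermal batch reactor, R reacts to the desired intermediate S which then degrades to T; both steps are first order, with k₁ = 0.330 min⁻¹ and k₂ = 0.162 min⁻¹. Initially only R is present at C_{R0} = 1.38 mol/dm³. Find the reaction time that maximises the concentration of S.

Setting dC_S/dt = 0 gives t_opt = ln(k₂/k₁)/(k₂−k₁).
= ln(0.162/0.330)/(0.162−0.330) = ln(0.4909)/-0.1680 = -0.7115/-0.1680 = 4.24 min.

4.24 min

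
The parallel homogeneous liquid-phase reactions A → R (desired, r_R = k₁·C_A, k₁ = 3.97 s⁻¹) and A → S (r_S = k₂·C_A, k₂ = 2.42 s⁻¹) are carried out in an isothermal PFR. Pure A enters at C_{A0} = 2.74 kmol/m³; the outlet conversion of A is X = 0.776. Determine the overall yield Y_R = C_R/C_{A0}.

0.482

C_A = C_{A0}(1−X) = 0.6138 kmol/m³.
Both paths are first order in A, so the instantaneous fraction to R is constant: dC_R/d(−C_A) = k₁/(k₁+k₂) = 0.6213.
C_R = 0.6213·(C_{A0}−C_A) = 0.6213×2.126 = 1.32 kmol/m³.
Y_R = C_R/C_{A0} = 1.321/2.74 = 0.482.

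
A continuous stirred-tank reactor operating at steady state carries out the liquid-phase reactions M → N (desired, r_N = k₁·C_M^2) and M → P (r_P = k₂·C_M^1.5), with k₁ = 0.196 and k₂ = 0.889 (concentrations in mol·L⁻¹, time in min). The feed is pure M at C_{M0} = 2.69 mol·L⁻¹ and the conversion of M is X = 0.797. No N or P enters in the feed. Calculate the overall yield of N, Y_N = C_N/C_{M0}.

Exit C_M = C_{M0}(1−X) = 2.69×0.203 = 0.5461 mol·L⁻¹.
Rates in a CSTR are evaluated at the outlet concentration: r_N = 0.196×0.5461^2 = 0.05845, r_P = 0.889×0.5461^1.5 = 0.3587.
Fraction of consumed M going to N: r_N/(r_N+r_P) = 0.1401.
C_N = 0.1401·C_{M0}·X = 0.1401×2.69×0.797 = 0.300 mol·L⁻¹; Y_N = C_N/C_{M0} = 0.112.

0.112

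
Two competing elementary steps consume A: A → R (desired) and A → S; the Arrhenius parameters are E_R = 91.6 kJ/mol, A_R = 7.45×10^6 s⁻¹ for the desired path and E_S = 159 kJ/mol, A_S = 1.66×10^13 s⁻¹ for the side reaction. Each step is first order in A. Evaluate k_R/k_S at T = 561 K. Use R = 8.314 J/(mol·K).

k_R/k_S = (A_R/A_S)·exp[−(E_R−E_S)/(RT)] = (A_R/A_S)·exp[(E_S−E_R)/(RT)].
(E_S−E_R)/(RT) = (159−91.6)×10³/(8.314×561) = 67400/4664 = 14.45.
k_R/k_S = (7.45×10^6/1.66×10^13)·exp(14.45) = 4.488×10^-7 × 1.887×10^6 = 0.847.

0.847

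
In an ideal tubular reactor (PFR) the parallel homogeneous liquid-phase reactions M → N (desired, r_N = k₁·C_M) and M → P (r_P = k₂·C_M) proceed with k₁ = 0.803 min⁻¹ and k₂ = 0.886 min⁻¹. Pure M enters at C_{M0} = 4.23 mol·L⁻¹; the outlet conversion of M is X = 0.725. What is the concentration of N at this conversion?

C_M = C_{M0}(1−X) = 1.163 mol·L⁻¹.
Both paths are first order in M, so the instantaneous fraction to N is constant: dC_N/d(−C_M) = k₁/(k₁+k₂) = 0.4754.
C_N = 0.4754·(C_{M0}−C_M) = 0.4754×3.067 = 1.46 mol·L⁻¹.

1.46 mol·L⁻¹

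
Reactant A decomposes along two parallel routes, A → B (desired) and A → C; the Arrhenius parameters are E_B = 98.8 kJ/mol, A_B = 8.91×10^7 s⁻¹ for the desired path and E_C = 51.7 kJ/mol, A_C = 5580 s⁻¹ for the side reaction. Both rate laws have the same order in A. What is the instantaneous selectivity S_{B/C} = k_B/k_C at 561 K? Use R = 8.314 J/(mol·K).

With equal orders, S_{B/C} = k_B/k_C = (A_B/A_C)·exp[(E_C−E_B)/(RT)].
(E_C−E_B)/(RT) = (51.7−98.8)×10³/(8.314×561) = -47100/4664 = -10.10.
k_B/k_C = (8.91×10^7/5580)·exp(-10.10) = 15968 × 4.115×10^-5 = 0.657.
Since E_B > E_C, raising the temperature improves selectivity toward B.

0.657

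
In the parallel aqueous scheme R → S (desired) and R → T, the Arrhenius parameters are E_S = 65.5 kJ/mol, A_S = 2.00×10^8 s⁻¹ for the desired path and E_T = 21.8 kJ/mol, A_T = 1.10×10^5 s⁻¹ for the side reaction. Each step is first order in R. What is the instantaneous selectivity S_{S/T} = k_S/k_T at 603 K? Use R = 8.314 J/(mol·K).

With equal orders, S_{S/T} = k_S/k_T = (A_S/A_T)·exp[(E_T−E_S)/(RT)].
(E_T−E_S)/(RT) = (21.8−65.5)×10³/(8.314×603) = -43700/5013 = -8.717.
k_S/k_T = (2.00×10^8/1.10×10^5)·exp(-8.717) = 1818 × 1.638×10^-4 = 0.298.

0.298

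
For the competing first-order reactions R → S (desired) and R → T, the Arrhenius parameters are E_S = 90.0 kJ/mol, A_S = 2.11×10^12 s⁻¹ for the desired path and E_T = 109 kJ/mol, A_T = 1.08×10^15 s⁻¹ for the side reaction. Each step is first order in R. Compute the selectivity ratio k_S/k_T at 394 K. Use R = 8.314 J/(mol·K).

0.645

k_S/k_T = (A_S/A_T)·exp[−(E_S−E_T)/(RT)] = (A_S/A_T)·exp[(E_T−E_S)/(RT)].
(E_T−E_S)/(RT) = (109−90.0)×10³/(8.314×394) = 19000/3276 = 5.800.
k_S/k_T = (2.11×10^12/1.08×10^15)·exp(5.800) = 0.001954 × 330.4 = 0.645.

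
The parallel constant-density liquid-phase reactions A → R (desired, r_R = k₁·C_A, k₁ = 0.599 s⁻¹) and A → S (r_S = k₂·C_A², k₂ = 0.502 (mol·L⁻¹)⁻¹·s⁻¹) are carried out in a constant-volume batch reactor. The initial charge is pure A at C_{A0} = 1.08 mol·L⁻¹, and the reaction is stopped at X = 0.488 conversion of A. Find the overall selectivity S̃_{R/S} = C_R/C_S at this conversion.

C_A = C_{A0}(1−X) = 0.5530 mol·L⁻¹.
Along a PFR/batch, dC_R/dC_A = −r_R/(r_R+r_S) = −k₁/(k₁+k₂·C_A).
Integrating from C_{A0} to C_A: C_R = (0.599/0.502)·ln[(0.599+0.502·1.08)/(0.599+0.502·0.553)] = 1.193·ln(1.141/0.8766) = 0.3147 mol·L⁻¹.
C_S = (C_{A0}−C_A)−C_R = 0.2123 mol·L⁻¹; S̃_{R/S} = 0.3147/0.2123 = 1.48.

1.48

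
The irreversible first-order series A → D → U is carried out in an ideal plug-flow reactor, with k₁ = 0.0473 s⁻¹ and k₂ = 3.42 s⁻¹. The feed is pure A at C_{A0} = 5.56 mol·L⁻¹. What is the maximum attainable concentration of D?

0.0724 mol·L⁻¹

For a first-order series the maximum intermediate yield is C_{D,max}/C_{A0} = (k₁/k₂)^[k₂/(k₂−k₁)].
= (0.0473/3.42)^(3.42/(3.42−0.0473)) = (0.01383)^(1.014) = 0.01302.
C_{D,max} = 0.01302×5.56 = 0.0724 mol·L⁻¹.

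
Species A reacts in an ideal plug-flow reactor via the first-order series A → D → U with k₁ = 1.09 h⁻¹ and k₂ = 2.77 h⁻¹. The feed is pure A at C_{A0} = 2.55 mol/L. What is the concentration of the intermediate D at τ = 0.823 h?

0.505 mol/L

For first-order series with pure A initially, C_D(τ) = k₁C_{A0}/(k₂−k₁)·(e^(−k₁τ) − e^(−k₂τ)).
e^(−k₁τ) = e^(−1.09×0.823) = e^(−0.8971) = 0.4078; e^(−k₂τ) = e^(−2.280) = 0.1023.
C_D = 1.09×2.55/(2.77−1.09) × (0.4078−0.1023) = 1.654×0.3054 = 0.5054 mol/L.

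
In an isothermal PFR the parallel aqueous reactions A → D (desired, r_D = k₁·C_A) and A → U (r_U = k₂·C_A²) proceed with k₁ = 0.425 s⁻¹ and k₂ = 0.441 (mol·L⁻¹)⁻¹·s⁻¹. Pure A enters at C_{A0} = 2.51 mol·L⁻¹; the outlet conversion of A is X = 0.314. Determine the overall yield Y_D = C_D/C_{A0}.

C_A = C_{A0}(1−X) = 1.722 mol·L⁻¹.
Along a PFR/batch, dC_D/dC_A = −r_D/(r_D+r_U) = −k₁/(k₁+k₂·C_A).
Integrating from C_{A0} to C_A: C_D = (0.425/0.441)·ln[(0.425+0.441·2.51)/(0.425+0.441·1.72)] = 0.9637·ln(1.532/1.184) = 0.2480 mol·L⁻¹.
Y_D = C_D/C_{A0} = 0.2480/2.51 = 0.0988.

0.0988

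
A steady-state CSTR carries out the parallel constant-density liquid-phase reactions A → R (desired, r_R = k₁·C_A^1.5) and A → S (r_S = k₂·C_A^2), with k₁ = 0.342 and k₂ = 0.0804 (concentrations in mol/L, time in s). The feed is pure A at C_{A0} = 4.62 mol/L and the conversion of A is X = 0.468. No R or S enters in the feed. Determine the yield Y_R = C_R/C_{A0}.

0.342

Exit C_A = C_{A0}(1−X) = 4.62×0.532 = 2.458 mol/L.
Rates in a CSTR are evaluated at the outlet concentration: r_R = 0.342×2.458^1.5 = 1.318, r_S = 0.0804×2.458^2 = 0.4857.
Fraction of consumed A going to R: r_R/(r_R+r_S) = 0.7307.
C_R = 0.7307·C_{A0}·X = 0.7307×4.62×0.468 = 1.58 mol/L; Y_R = C_R/C_{A0} = 0.342.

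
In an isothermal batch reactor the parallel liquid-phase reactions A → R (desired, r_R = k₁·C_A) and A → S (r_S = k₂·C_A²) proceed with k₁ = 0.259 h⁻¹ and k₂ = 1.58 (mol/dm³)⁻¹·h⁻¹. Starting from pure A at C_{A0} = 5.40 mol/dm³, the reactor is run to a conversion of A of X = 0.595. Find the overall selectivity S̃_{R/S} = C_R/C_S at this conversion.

C_A = C_{A0}(1−X) = 2.187 mol/dm³.
Along a PFR/batch, dC_R/dC_A = −r_R/(r_R+r_S) = −k₁/(k₁+k₂·C_A).
Integrating from C_{A0} to C_A: C_R = (0.259/1.58)·ln[(0.259+1.58·5.40)/(0.259+1.58·2.19)] = 0.1639·ln(8.791/3.714) = 0.1412 mol/dm³.
C_S = (C_{A0}−C_A)−C_R = 3.072 mol/dm³; S̃_{R/S} = 0.1412/3.072 = 0.0460.

0.0460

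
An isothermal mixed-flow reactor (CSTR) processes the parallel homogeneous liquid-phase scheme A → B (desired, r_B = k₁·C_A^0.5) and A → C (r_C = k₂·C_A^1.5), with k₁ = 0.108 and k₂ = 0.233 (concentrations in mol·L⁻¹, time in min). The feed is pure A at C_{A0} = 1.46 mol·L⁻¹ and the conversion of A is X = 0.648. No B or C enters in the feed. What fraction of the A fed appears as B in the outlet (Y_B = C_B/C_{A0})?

0.307

Exit C_A = C_{A0}(1−X) = 1.46×0.352 = 0.5139 mol·L⁻¹.
A CSTR operates uniformly at the exit composition, giving r_B = 0.07742 and r_C = 0.08584 (each k·C_A^n at C_A = 0.5139).
Fraction of consumed A going to B: r_B/(r_B+r_C) = 0.4742.
C_B = 0.4742·C_{A0}·X = 0.4742×1.46×0.648 = 0.449 mol·L⁻¹; Y_B = C_B/C_{A0} = 0.307.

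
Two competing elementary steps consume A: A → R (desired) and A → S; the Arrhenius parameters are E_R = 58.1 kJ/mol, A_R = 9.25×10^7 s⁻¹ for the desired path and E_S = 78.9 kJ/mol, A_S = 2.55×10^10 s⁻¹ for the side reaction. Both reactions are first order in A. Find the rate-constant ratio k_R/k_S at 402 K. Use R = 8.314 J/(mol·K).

1.83

Since both paths have the same order in A, the concentration cancels and S_{R/S} = k_R/k_S = (A_R/A_S)·exp[(E_S−E_R)/(RT)].
(E_S−E_R)/(RT) = (78.9−58.1)×10³/(8.314×402) = 20800/3342 = 6.223.
k_R/k_S = (9.25×10^7/2.55×10^10)·exp(6.223) = 0.003627 × 504.4 = 1.83.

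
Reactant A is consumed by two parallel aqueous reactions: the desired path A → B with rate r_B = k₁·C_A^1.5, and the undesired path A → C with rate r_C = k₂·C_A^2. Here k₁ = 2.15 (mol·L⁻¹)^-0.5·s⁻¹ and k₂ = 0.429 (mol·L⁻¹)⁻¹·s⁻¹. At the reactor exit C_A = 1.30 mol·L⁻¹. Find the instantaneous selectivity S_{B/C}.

S_{B/C} = r_B/r_C = (k₁·C_A^1.5)/(k₂·C_A^2) = (k₁/k₂)·C_A^-0.5.
= (2.15×1.300^1.5) / (0.429×1.300^2) = 3.187/0.7250 = 4.40.
The undesired path is higher order in A, so low C_A (CSTR or dilute feed) favours B.

4.40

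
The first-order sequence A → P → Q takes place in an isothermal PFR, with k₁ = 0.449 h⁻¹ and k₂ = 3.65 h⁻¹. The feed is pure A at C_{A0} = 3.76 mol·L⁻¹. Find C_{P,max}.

0.345 mol·L⁻¹

For a first-order series the maximum intermediate yield is C_{P,max}/C_{A0} = (k₁/k₂)^[k₂/(k₂−k₁)].
= (0.449/3.65)^(3.65/(3.65−0.449)) = (0.1230)^(1.140) = 0.09169.
C_{P,max} = 0.09169×3.76 = 0.345 mol·L⁻¹.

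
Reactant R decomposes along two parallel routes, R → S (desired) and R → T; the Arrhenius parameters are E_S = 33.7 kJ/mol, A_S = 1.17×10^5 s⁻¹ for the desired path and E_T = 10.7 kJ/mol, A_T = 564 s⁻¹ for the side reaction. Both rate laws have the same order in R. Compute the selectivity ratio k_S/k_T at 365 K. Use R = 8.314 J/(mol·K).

Since both paths have the same order in R, the concentration cancels and S_{S/T} = k_S/k_T = (A_S/A_T)·exp[(E_T−E_S)/(RT)].
(E_T−E_S)/(RT) = (10.7−33.7)×10³/(8.314×365) = -23000/3035 = -7.579.
k_S/k_T = (1.17×10^5/564)·exp(-7.579) = 207.4 × 5.110×10^-4 = 0.106.
Since E_S > E_T, raising the temperature improves selectivity toward S.

0.106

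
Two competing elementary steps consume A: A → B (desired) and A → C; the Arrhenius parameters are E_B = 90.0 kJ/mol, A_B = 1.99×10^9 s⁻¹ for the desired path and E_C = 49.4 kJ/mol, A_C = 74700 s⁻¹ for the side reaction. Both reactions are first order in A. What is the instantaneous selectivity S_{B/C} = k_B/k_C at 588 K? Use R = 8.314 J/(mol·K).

6.59

With equal orders, S_{B/C} = k_B/k_C = (A_B/A_C)·exp[(E_C−E_B)/(RT)].
(E_C−E_B)/(RT) = (49.4−90.0)×10³/(8.314×588) = -40600/4889 = -8.305.
k_B/k_C = (1.99×10^9/74700)·exp(-8.305) = 26640 × 2.473×10^-4 = 6.59.
Since E_B > E_C, raising the temperature improves selectivity toward B.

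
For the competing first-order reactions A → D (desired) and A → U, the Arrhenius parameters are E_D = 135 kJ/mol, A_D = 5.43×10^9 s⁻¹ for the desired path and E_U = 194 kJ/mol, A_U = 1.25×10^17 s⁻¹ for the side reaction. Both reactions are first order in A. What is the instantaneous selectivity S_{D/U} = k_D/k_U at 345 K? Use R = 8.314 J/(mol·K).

37.2

k_D/k_U = (A_D/A_U)·exp[−(E_D−E_U)/(RT)] = (A_D/A_U)·exp[(E_U−E_D)/(RT)].
(E_U−E_D)/(RT) = (194−135)×10³/(8.314×345) = 59000/2868 = 20.57.
k_D/k_U = (5.43×10^9/1.25×10^17)·exp(20.57) = 4.344×10^-8 × 8.574×10^8 = 37.2.
Since E_D < E_U, lowering the temperature improves selectivity toward D.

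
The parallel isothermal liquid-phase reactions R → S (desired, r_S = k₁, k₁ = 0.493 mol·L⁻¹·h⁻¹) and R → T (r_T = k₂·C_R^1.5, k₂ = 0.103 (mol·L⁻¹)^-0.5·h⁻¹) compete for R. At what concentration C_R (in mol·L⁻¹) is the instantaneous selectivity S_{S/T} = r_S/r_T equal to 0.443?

S_{S/T} = (k₁/k₂)·C_R^-1.5 ⇒ C_R = (S·k₂/k₁)^(1/(-1.5)).
= (0.443×0.103/0.493)^(-0.6667) = (0.09255)^(-0.6667) = 4.89 mol·L⁻¹.

4.89 mol·L⁻¹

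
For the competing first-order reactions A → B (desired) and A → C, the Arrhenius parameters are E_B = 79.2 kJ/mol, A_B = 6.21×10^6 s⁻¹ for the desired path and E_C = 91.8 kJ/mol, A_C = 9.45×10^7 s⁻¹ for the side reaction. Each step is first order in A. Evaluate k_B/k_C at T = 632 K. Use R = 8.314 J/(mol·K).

0.723

With equal orders, S_{B/C} = k_B/k_C = (A_B/A_C)·exp[(E_C−E_B)/(RT)].
(E_C−E_B)/(RT) = (91.8−79.2)×10³/(8.314×632) = 12600/5254 = 2.398.
k_B/k_C = (6.21×10^6/9.45×10^7)·exp(2.398) = 0.06571 × 11.00 = 0.723.
Since E_B < E_C, lowering the temperature improves selectivity toward B.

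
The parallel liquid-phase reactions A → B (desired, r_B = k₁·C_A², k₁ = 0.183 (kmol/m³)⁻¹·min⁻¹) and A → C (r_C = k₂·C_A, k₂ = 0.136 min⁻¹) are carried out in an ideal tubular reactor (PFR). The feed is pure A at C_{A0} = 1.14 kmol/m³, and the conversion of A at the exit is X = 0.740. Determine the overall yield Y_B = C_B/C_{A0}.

C_A = C_{A0}(1−X) = 0.2964 kmol/m³.
Along a PFR/batch, dC_C/dC_A = −r_C/(r_B+r_C) = −k₂/(k₂+k₁·C_A).
Integrating from C_{A0} to C_A: C_C = (0.136/0.183)·ln[(0.136+0.183·1.14)/(0.136+0.183·0.296)] = 0.7432·ln(0.3446/0.1902) = 0.4416 kmol/m³.
Then C_B = (C_{A0}−C_A) − C_C = 0.8436 − 0.4416 = 0.4020 kmol/m³.
Y_B = C_B/C_{A0} = 0.4020/1.14 = 0.353.

0.353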